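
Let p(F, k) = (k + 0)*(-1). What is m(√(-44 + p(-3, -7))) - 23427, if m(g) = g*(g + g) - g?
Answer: -23501 - I*√37 ≈ -23501.0 - 6.0828*I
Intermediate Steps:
p(F, k) = -k (p(F, k) = k*(-1) = -k)
m(g) = -g + 2*g² (m(g) = g*(2*g) - g = 2*g² - g = -g + 2*g²)
m(√(-44 + p(-3, -7))) - 23427 = √(-44 - 1*(-7))*(-1 + 2*√(-44 - 1*(-7))) - 23427 = √(-44 + 7)*(-1 + 2*√(-44 + 7)) - 23427 = √(-37)*(-1 + 2*√(-37)) - 23427 = (I*√37)*(-1 + 2*(I*√37)) - 23427 = (I*√37)*(-1 + 2*I*√37) - 23427 = I*√37*(-1 + 2*I*√37) - 23427 = -23427 + I*√37*(-1 + 2*I*√37)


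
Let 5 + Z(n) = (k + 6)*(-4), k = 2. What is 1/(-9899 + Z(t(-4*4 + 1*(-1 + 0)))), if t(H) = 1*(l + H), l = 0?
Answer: -1/9936 ≈ -0.00010064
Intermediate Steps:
t(H) = H (t(H) = 1*(0 + H) = 1*H = H)
Z(n) = -37 (Z(n) = -5 + (2 + 6)*(-4) = -5 + 8*(-4) = -5 - 32 = -37)
1/(-9899 + Z(t(-4*4 + 1*(-1 + 0)))) = 1/(-9899 - 37) = 1/(-9936) = -1/9936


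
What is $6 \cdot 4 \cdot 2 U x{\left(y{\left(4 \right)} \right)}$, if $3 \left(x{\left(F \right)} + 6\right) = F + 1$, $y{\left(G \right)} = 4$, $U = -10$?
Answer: $2080$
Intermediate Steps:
$x{\left(F \right)} = - \frac{17}{3} + \frac{F}{3}$ ($x{\left(F \right)} = -6 + \frac{F + 1}{3} = -6 + \frac{1 + F}{3} = -6 + \left(\frac{1}{3} + \frac{F}{3}\right) = - \frac{17}{3} + \frac{F}{3}$)
$6 \cdot 4 \cdot 2 U x{\left(y{\left(4 \right)} \right)} = 6 \cdot 4 \cdot 2 \left(-10\right) \left(- \frac{17}{3} + \frac{1}{3} \cdot 4\right) = 6 \cdot 8 \left(-10\right) \left(- \frac{17}{3} + \frac{4}{3}\right) = 48 \left(-10\right) \left(- \frac{13}{3}\right) = \left(-480\right) \left(- \frac{13}{3}\right) = 2080$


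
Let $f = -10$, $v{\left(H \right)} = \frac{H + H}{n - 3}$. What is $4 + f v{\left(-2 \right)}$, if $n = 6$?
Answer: $\frac{52}{3} \approx 17.333$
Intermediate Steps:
$v{\left(H \right)} = \frac{2 H}{3}$ ($v{\left(H \right)} = \frac{H + H}{6 - 3} = \frac{2 H}{3}$)
$4 + f v{\left(-2 \right)} = 4 - 10 \cdot \frac{2}{3} \left(-2\right) = 4 - - \frac{40}{3} = 4 + \frac{40}{3} = \frac{52}{3}$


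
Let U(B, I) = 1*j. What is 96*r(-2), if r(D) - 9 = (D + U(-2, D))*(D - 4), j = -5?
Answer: 4896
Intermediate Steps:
U(B, I) = -5 (U(B, I) = 1*(-5) = -5)
r(D) = 9 + (-5 + D)*(-4 + D) (r(D) = 9 + (D - 5)*(D - 4) = 9 + (-5 + D)*(-4 + D))
96*r(-2) = 96*(29 + (-2)² - 9*(-2)) = 96*(29 + 4 + 18) = 96*51 = 4896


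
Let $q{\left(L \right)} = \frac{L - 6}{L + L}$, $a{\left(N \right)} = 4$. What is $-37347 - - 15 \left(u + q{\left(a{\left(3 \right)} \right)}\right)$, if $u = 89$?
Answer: $- \frac{144063}{4} \approx -36016.0$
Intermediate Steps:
$q{\left(L \right)} = \frac{-6 + L}{2 L}$
$-37347 - - 15 \left(u + q{\left(a{\left(3 \right)} \right)}\right) = -37347 - - 15 \left(89 + \frac{-6 + 4}{2 \cdot 4}\right) = -37347 - - 15 \left(89 + \frac{1}{2} \cdot \frac{1}{4} \left(-2\right)\right) = -37347 - - 15 \left(89 - \frac{1}{4}\right) = -37347 - \left(-15\right) \frac{355}{4} = -37347 - - \frac{5325}{4} = -37347 + \frac{5325}{4} = - \frac{144063}{4}$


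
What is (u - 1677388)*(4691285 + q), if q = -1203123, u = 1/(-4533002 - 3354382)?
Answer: -23074546154564904433/3943692 ≈ -5.8510e+12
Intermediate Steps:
u = -1/7887384 (u = 1/(-7887384) = -1/7887384 ≈ -1.2678e-7)
(u - 1677388)*(4691285 + q) = (-1/7887384 - 1677388)*(4691285 - 1203123) = -13230203272993/7887384*3488162 = -23074546154564904433/3943692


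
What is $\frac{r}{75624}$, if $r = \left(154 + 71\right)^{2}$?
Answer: $\frac{16875}{25208} \approx 0.66943$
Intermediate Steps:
$r = 50625$ ($r = 225^{2} = 50625$)
$\frac{r}{75624} = \frac{50625}{75624} = 50625 \cdot \frac{1}{75624} = \frac{16875}{25208}$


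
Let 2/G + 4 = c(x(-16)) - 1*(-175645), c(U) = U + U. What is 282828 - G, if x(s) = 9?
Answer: 49681283650/175659 ≈ 2.8283e+5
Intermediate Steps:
c(U) = 2*U
G = 2/175659 (G = 2/(-4 + (2*9 - 1*(-175645))) = 2/(-4 + (18 + 175645)) = 2/(-4 + 175663) = 2/175659 ≈ 1.1386e-5)
282828 - G = 282828 - 1*2/175659 = 282828 - 2/175659 = 49681283650/175659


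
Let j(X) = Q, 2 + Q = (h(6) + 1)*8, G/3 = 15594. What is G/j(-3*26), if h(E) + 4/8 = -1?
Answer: -7797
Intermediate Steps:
G = 46782 (G = 3*15594 = 46782)
h(E) = -3/2 (h(E) = -½ - 1 = -3/2)
Q = -6 (Q = -2 + (-3/2 + 1)*8 = -2 - ½*8 = -2 - 4 = -6)
j(X) = -6
G/j(-3*26) = 46782/(-6) = 46782*(-⅙) = -7797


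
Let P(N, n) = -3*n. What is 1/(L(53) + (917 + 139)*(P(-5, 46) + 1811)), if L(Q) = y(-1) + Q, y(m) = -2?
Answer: 1/1766739 ≈ 5.6601e-7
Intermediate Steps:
L(Q) = -2 + Q
1/(L(53) + (917 + 139)*(P(-5, 46) + 1811)) = 1/((-2 + 53) + (917 + 139)*(-3*46 + 1811)) = 1/(51 + 1056*(-138 + 1811)) = 1/(51 + 1056*1673) = 1/(51 + 1766688) = 1/1766739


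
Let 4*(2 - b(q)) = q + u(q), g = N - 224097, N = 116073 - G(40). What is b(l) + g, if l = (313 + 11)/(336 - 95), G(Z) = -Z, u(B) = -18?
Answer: -52045317/482 ≈ -1.0798e+5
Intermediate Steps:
l = 324/241 ≈ 1.3444
N = 116113 (N = 116073 - (-1)*40 = 116073 - 1*(-40) = 116073 + 40 = 116113)
g = -107984 (g = 116113 - 224097 = -107984)
b(q) = 13/2 - q/4 (b(q) = 2 - (q - 18)/4 = 2 - (-18 + q)/4 = 2 + (9/2 - q/4) = 13/2 - q/4)
b(l) + g = (13/2 - ¼*324/241) - 107984 = (13/2 - 81/241) - 107984 = 2971/482 - 107984 = -52045317/482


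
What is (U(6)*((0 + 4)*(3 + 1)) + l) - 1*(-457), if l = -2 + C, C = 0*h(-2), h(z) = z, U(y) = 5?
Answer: 535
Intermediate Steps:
C = 0 (C = 0*(-2) = 0)
l = -2 (l = -2 + 0 = -2)
(U(6)*((0 + 4)*(3 + 1)) + l) - 1*(-457) = (5*((0 + 4)*(3 + 1)) - 2) - 1*(-457) = (5*(4*4) - 2) + 457 = (5*16 - 2) + 457 = (80 - 2) + 457 = 78 + 457 = 535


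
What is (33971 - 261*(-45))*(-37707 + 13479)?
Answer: -1107607248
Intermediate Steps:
(33971 - 261*(-45))*(-37707 + 13479) = (33971 + 11745)*(-24228) = 45716*(-24228) = -1107607248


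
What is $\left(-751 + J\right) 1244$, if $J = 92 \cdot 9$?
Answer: $95788$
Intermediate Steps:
$J = 828$
$\left(-751 + J\right) 1244 = \left(-751 + 828\right) 1244 = 77 \cdot 1244 = 95788$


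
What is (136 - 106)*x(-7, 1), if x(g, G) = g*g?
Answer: 1470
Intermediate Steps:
x(g, G) = g²
(136 - 106)*x(-7, 1) = (136 - 106)*(-7)² = 30*49 = 1470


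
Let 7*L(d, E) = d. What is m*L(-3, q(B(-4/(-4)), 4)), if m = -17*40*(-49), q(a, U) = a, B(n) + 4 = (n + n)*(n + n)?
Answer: -14280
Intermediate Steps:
B(n) = -4 + 4*n² (B(n) = -4 + (n + n)*(n + n) = -4 + (2*n)*(2*n) = -4 + 4*n²)
L(d, E) = d/7
m = 33320 (m = -680*(-49) = 33320)
m*L(-3, q(B(-4/(-4)), 4)) = 33320*((⅐)*(-3)) = 33320*(-3/7) = -14280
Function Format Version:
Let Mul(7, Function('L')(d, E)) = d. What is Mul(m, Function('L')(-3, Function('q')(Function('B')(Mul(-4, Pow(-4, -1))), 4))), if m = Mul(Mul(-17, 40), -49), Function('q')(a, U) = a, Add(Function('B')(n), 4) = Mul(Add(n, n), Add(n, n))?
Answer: -14280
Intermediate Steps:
Function('B')(n) = Add(-4, Mul(4, Pow(n, 2))) (Function('B')(n) = Add(-4, Mul(Add(n, n), Add(n, n))) = Add(-4, Mul(Mul(2, n), Mul(2, n))) = Add(-4, Mul(4, Pow(n, 2))))
Function('L')(d, E) = Mul(Rational(1, 7), d)
m = 33320 (m = Mul(-680, -49) = 33320)
Mul(m, Function('L')(-3, Function('q')(Function('B')(Mul(-4, Pow(-4, -1))), 4))) = Mul(33320, Mul(Rational(1, 7), -3)) = Mul(33320, Rational(-3, 7)) = -14280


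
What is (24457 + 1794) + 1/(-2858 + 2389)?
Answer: 12311718/469 ≈ 26251.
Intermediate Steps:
(24457 + 1794) + 1/(-2858 + 2389) = 26251 + 1/(-469) = 26251 - 1/469 = 12311718/469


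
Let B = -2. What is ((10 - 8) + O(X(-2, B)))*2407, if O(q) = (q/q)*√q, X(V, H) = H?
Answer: 4814 + 2407*I*√2 ≈ 4814.0 + 3404.0*I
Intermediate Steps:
O(q) = √q (O(q) = 1*√q = √q)
((10 - 8) + O(X(-2, B)))*2407 = ((10 - 8) + √(-2))*2407 = (2 + I*√2)*2407 = 4814 + 2407*I*√2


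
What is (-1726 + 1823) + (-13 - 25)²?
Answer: 1541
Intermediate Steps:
(-1726 + 1823) + (-13 - 25)² = 97 + (-38)² = 97 + 1444 = 1541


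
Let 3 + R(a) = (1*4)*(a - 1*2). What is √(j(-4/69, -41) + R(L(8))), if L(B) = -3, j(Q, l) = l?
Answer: 8*I ≈ 8.0*I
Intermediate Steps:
R(a) = -11 + 4*a (R(a) = -3 + (1*4)*(a - 1*2) = -3 + 4*(a - 2) = -3 + 4*(-2 + a) = -3 + (-8 + 4*a) = -11 + 4*a)
√(j(-4/69, -41) + R(L(8))) = √(-41 + (-11 + 4*(-3))) = √(-41 + (-11 - 12)) = √(-41 - 23) = √(-64) = 8*I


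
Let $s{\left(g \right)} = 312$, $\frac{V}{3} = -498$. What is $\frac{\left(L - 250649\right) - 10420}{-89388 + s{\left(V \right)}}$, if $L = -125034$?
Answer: $\frac{128701}{29692} \approx 4.3345$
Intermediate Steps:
$V = -1494$ ($V = 3 \left(-498\right) = -1494$)
$\frac{\left(L - 250649\right) - 10420}{-89388 + s{\left(V \right)}} = \frac{\left(-125034 - 250649\right) - 10420}{-89388 + 312} = \frac{\left(-125034 - 250649\right) - 10420}{-89076} = \left(-375683 - 10420\right) \left(- \frac{1}{89076}\right) = \left(-386103\right) \left(- \frac{1}{89076}\right) = \frac{128701}{29692}$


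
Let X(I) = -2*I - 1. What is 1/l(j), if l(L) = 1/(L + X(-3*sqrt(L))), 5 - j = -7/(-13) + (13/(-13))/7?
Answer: 328/91 + 6*sqrt(38129)/91 ≈ 16.479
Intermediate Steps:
X(I) = -1 - 2*I
j = 419/91 (j = 5 - (-7/(-13) + (13/(-13))/7) = 5 - (-7*(-1/13) + (13*(-1/13))*(1/7)) = 5 - (7/13 - 1*1/7) = 5 - (7/13 - 1/7) = 5 - 1*36/91 = 5 - 36/91 = 419/91 ≈ 4.6044)
l(L) = 1/(-1 + L + 6*sqrt(L)) (l(L) = 1/(L + (-1 - (-6)*sqrt(L))) = 1/(L + (-1 + 6*sqrt(L))) = 1/(-1 + L + 6*sqrt(L)))
1/l(j) = 1/(1/(-1 + 419/91 + 6*sqrt(419/91))) = 1/(1/(-1 + 419/91 + 6*(sqrt(38129)/91))) = 1/(1/(-1 + 419/91 + 6*sqrt(38129)/91)) = 1/(1/(328/91 + 6*sqrt(38129)/91)) = 328/91 + 6*sqrt(38129)/91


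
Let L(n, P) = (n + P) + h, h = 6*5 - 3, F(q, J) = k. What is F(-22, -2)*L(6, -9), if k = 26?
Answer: 624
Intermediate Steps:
F(q, J) = 26
h = 27 (h = 30 - 3 = 27)
L(n, P) = 27 + P + n (L(n, P) = (n + P) + 27 = (P + n) + 27 = 27 + P + n)
F(-22, -2)*L(6, -9) = 26*(27 - 9 + 6) = 26*24 = 624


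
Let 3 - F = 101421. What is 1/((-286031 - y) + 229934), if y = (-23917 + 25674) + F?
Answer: 1/43564 ≈ 2.2955e-5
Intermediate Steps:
F = -101418 (F = 3 - 1*101421 = 3 - 101421 = -101418)
y = -99661 (y = (-23917 + 25674) - 101418 = 1757 - 101418 = -99661)
1/((-286031 - y) + 229934) = 1/((-286031 - 1*(-99661)) + 229934) = 1/((-286031 + 99661) + 229934) = 1/(-186370 + 229934) = 1/43564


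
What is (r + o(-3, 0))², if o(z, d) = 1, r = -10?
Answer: 81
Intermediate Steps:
(r + o(-3, 0))² = (-10 + 1)² = (-9)² = 81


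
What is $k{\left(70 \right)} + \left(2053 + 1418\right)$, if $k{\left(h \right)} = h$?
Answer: $3541$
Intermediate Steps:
$k{\left(70 \right)} + \left(2053 + 1418\right) = 70 + \left(2053 + 1418\right) = 70 + 3471 = 3541$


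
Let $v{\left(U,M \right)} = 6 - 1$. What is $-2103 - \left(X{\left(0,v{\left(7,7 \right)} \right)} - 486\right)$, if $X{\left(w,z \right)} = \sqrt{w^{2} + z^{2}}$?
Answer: $-1622$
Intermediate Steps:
$v{\left(U,M \right)} = 5$ ($v{\left(U,M \right)} = 6 - 1 = 5$)
$-2103 - \left(X{\left(0,v{\left(7,7 \right)} \right)} - 486\right) = -2103 - \left(\sqrt{0^{2} + 5^{2}} - 486\right) = -2103 - \left(\sqrt{0 + 25} - 486\right) = -2103 - \left(\sqrt{25} - 486\right) = -2103 - \left(5 - 486\right) = -2103 - -481 = -2103 + 481 = -1622$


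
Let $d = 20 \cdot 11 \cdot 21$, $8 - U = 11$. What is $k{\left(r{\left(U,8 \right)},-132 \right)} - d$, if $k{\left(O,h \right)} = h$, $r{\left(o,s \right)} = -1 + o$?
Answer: $-4752$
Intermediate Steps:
$U = -3$ ($U = 8 - 11 = -3$)
$d = 4620$ ($d = 220 \cdot 21 = 4620$)
$k{\left(r{\left(U,8 \right)},-132 \right)} - d = -132 - 4620 = -4752$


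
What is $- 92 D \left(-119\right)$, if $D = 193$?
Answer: $2112964$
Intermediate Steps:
$- 92 D \left(-119\right) = \left(-92\right) 193 \left(-119\right) = \left(-17756\right) \left(-119\right) = 2112964$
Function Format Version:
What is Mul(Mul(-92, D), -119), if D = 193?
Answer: 2112964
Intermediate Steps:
Mul(Mul(-92, D), -119) = Mul(Mul(-92, 193), -119) = Mul(-17756, -119) = 2112964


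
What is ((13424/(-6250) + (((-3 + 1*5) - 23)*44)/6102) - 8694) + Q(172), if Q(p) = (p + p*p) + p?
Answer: 67476998896/3178125 ≈ 21232.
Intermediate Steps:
Q(p) = p**2 + 2*p (Q(p) = (p + p**2) + p = p**2 + 2*p)
((13424/(-6250) + (((-3 + 1*5) - 23)*44)/6102) - 8694) + Q(172) = ((13424/(-6250) + (((-3 + 1*5) - 23)*44)/6102) - 8694) + 172*(2 + 172) = ((13424*(-1/6250) + (((-3 + 5) - 23)*44)*(1/6102)) - 8694) + 172*174 = ((-6712/3125 + ((2 - 23)*44)*(1/6102)) - 8694) + 29928 = ((-6712/3125 - 21*44*(1/6102)) - 8694) + 29928 = ((-6712/3125 - 924*1/6102) - 8694) + 29928 = ((-6712/3125 - 154/1017) - 8694) + 29928 = (-7307354/3178125 - 8694) + 29928 = -27637926104/3178125 + 29928 = 67476998896/3178125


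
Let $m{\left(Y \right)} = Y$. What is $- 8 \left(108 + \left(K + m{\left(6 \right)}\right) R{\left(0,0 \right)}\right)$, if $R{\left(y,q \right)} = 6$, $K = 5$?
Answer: $-1392$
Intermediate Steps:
$- 8 \left(108 + \left(K + m{\left(6 \right)}\right) R{\left(0,0 \right)}\right) = - 8 \left(108 + \left(5 + 6\right) 6\right) = - 8 \left(108 + 11 \cdot 6\right) = - 8 \left(108 + 66\right) = \left(-8\right) 174 = -1392$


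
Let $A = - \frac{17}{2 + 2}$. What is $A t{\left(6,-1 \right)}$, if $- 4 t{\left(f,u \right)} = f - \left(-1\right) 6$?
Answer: $\frac{51}{4} \approx 12.75$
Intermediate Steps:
$t{\left(f,u \right)} = - \frac{3}{2} - \frac{f}{4}$ ($t{\left(f,u \right)} = - \frac{f - \left(-1\right) 6}{4} = - \frac{f - -6}{4} = - \frac{f + 6}{4} = - \frac{6 + f}{4} = - \frac{3}{2} - \frac{f}{4}$)
$A = - \frac{17}{4} \approx -4.25$
$A t{\left(6,-1 \right)} = - \frac{17 \left(- \frac{3}{2} - \frac{3}{2}\right)}{4} = \left(- \frac{17}{4}\right) \left(-3\right) = \frac{51}{4}$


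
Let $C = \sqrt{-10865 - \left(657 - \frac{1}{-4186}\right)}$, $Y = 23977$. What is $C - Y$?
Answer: $-23977 + \frac{i \sqrt{201895355298}}{4186} \approx -23977.0 + 107.34 i$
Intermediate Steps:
$C = \frac{i \sqrt{201895355298}}{4186}$ ($C = \sqrt{-10865 - \frac{2750203}{4186}} = \sqrt{- \frac{48231093}{4186}} = \frac{i \sqrt{201895355298}}{4186} \approx 107.34 i$)
$C - Y = \frac{i \sqrt{201895355298}}{4186} - 23977 = -23977 + \frac{i \sqrt{201895355298}}{4186}$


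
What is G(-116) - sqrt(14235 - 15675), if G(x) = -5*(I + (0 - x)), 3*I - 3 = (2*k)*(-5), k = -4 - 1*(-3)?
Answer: -1805/3 - 12*I*sqrt(10) ≈ -601.67 - 37.947*I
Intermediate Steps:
k = -1 (k = -4 + 3 = -1)
I = 13/3 (I = 1 + ((2*(-1))*(-5))/3 = 1 + (-2*(-5))/3 = 1 + (1/3)*10 = 1 + 10/3 = 13/3 ≈ 4.3333)
G(x) = -65/3 + 5*x (G(x) = -5*(13/3 + (0 - x)) = -5*(13/3 - x) = -65/3 + 5*x)
G(-116) - sqrt(14235 - 15675) = (-65/3 + 5*(-116)) - sqrt(14235 - 15675) = (-65/3 - 580) - sqrt(-1440) = -1805/3 - 12*I*sqrt(10)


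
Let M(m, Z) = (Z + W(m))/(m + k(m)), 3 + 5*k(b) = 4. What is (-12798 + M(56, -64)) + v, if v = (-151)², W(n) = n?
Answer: 2810803/281 ≈ 10003.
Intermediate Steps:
k(b) = ⅕ (k(b) = -⅗ + (⅕)*4 = -⅗ + ⅘ = ⅕)
v = 22801
M(m, Z) = (Z + m)/(⅕ + m) (M(m, Z) = (Z + m)/(m + ⅕) = (Z + m)/(⅕ + m))
(-12798 + M(56, -64)) + v = (-12798 + 5*(-64 + 56)/(1 + 5*56)) + 22801 = (-12798 + 5*(-8)/(1 + 280)) + 22801 = (-12798 + 5*(-8)/281) + 22801 = (-12798 + 5*(1/281)*(-8)) + 22801 = (-12798 - 40/281) + 22801 = -3596278/281 + 22801 = 2810803/281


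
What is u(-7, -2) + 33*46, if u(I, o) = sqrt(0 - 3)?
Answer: 1518 + I*sqrt(3) ≈ 1518.0 + 1.732*I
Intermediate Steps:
u(I, o) = I*sqrt(3) (u(I, o) = sqrt(-3) = I*sqrt(3))
u(-7, -2) + 33*46 = I*sqrt(3) + 33*46 = I*sqrt(3) + 1518 = 1518 + I*sqrt(3)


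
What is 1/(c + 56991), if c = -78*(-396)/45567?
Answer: 5063/288548865 ≈ 1.7546e-5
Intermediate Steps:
c = 3432/5063 (c = 30888*(1/45567) = 3432/5063 ≈ 0.67786)
1/(c + 56991) = 1/(3432/5063 + 56991) = 1/(288548865/5063) = 5063/288548865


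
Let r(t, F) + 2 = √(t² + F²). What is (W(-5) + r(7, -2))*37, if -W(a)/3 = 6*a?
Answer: 3256 + 37*√53 ≈ 3525.4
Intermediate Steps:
W(a) = -18*a
r(t, F) = -2 + √(F² + t²) (r(t, F) = -2 + √(t² + F²) = -2 + √(F² + t²))
(W(-5) + r(7, -2))*37 = (-18*(-5) + (-2 + √((-2)² + 7²)))*37 = (90 + (-2 + √(4 + 49)))*37 = (90 + (-2 + √53))*37 = (88 + √53)*37 = 3256 + 37*√53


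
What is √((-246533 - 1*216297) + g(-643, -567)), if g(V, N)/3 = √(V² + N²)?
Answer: √(-462830 + 3*√734938) ≈ 678.42*I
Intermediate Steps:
g(V, N) = 3*√(N² + V²) (g(V, N) = 3*√(V² + N²) = 3*√(N² + V²))
√((-246533 - 1*216297) + g(-643, -567)) = √((-246533 - 1*216297) + 3*√((-567)² + (-643)²)) = √((-246533 - 216297) + 3*√(321489 + 413449)) = √(-462830 + 3*√734938)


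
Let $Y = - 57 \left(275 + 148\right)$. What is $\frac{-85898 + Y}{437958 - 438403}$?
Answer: $\frac{110009}{445} \approx 247.21$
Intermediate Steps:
$Y = -24111$ ($Y = \left(-57\right) 423 = -24111$)
$\frac{-85898 + Y}{437958 - 438403} = \frac{-85898 - 24111}{437958 - 438403} = - \frac{110009}{-445} = \left(-110009\right) \left(- \frac{1}{445}\right) = \frac{110009}{445}$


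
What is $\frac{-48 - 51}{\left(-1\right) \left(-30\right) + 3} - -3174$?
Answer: $3171$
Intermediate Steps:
$\frac{-48 - 51}{\left(-1\right) \left(-30\right) + 3} - -3174 = - \frac{99}{30 + 3} + 3174 = - \frac{99}{33} + 3174 = \left(-99\right) \frac{1}{33} + 3174 = -3 + 3174 = 3171$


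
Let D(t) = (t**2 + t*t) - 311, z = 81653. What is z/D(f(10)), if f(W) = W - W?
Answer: -81653/311 ≈ -262.55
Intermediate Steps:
f(W) = 0
D(t) = -311 + 2*t**2 (D(t) = (t**2 + t**2) - 311 = 2*t**2 - 311 = -311 + 2*t**2)
z/D(f(10)) = 81653/(-311 + 2*0**2) = 81653/(-311 + 2*0) = 81653/(-311 + 0) = 81653/(-311) = 81653*(-1/311) = -81653/311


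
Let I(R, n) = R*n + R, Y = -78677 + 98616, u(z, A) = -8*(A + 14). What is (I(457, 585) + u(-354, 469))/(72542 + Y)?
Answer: 263938/92481 ≈ 2.8540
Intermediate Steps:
u(z, A) = -112 - 8*A (u(z, A) = -8*(14 + A) = -112 - 8*A)
Y = 19939
I(R, n) = R + R*n
(I(457, 585) + u(-354, 469))/(72542 + Y) = (457*(1 + 585) + (-112 - 8*469))/(72542 + 19939) = (457*586 + (-112 - 3752))/92481 = (267802 - 3864)*(1/92481) = 263938*(1/92481) = 263938/92481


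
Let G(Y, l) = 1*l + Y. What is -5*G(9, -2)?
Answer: -35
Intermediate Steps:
G(Y, l) = Y + l (G(Y, l) = l + Y = Y + l)
-5*G(9, -2) = -5*(9 - 2) = -5*7 = -35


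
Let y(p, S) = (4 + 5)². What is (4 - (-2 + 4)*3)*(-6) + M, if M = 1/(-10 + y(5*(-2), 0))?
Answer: 853/71 ≈ 12.014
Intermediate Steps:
y(p, S) = 81 (y(p, S) = 9² = 81)
M = 1/71 (M = 1/(-10 + 81) = 1/71 ≈ 0.014085)
(4 - (-2 + 4)*3)*(-6) + M = (4 - (-2 + 4)*3)*(-6) + 1/71 = (4 - 2*3)*(-6) + 1/71 = (4 - 1*6)*(-6) + 1/71 = (4 - 6)*(-6) + 1/71 = -2*(-6) + 1/71 = 12 + 1/71 = 853/71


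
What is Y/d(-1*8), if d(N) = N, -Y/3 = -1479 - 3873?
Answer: -2007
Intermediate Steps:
Y = 16056 (Y = -3*(-1479 - 3873) = -3*(-5352) = 16056)
Y/d(-1*8) = 16056/((-1*8)) = 16056/(-8) = 16056*(-⅛) = -2007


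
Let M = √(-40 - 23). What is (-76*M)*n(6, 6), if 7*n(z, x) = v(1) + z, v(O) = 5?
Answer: -2508*I*√7/7 ≈ -947.93*I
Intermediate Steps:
M = 3*I*√7 (M = √(-63) = 3*I*√7 ≈ 7.9373*I)
n(z, x) = 5/7 + z/7 (n(z, x) = (5 + z)/7 = 5/7 + z/7)
(-76*M)*n(6, 6) = (-228*I*√7)*(5/7 + (⅐)*6) = (-228*I*√7)*(5/7 + 6/7) = -228*I*√7*(11/7) = -2508*I*√7/7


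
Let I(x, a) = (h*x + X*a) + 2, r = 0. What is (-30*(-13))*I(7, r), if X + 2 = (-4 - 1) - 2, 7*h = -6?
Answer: -1560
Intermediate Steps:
h = -6/7 (h = (⅐)*(-6) = -6/7 ≈ -0.85714)
X = -9 (X = -2 + ((-4 - 1) - 2) = -2 + (-5 - 2) = -2 - 7 = -9)
I(x, a) = 2 - 9*a - 6*x/7 (I(x, a) = (-6*x/7 - 9*a) + 2 = (-9*a - 6*x/7) + 2 = 2 - 9*a - 6*x/7)
(-30*(-13))*I(7, r) = (-30*(-13))*(2 - 9*0 - 6/7*7) = 390*(2 + 0 - 6) = 390*(-4) = -1560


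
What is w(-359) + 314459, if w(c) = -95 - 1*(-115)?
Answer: 314479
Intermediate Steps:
w(c) = 20 (w(c) = -95 + 115 = 20)
w(-359) + 314459 = 20 + 314459 = 314479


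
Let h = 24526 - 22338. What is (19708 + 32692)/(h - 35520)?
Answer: -13100/8333 ≈ -1.5721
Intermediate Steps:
h = 2188
(19708 + 32692)/(h - 35520) = (19708 + 32692)/(2188 - 35520) = 52400/(-33332) = 52400*(-1/33332) = -13100/8333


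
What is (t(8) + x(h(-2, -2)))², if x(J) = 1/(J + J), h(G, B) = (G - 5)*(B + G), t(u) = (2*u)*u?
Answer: 51394561/3136 ≈ 16389.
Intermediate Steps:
t(u) = 2*u²
h(G, B) = (-5 + G)*(B + G)
x(J) = 1/(2*J)
(t(8) + x(h(-2, -2)))² = (2*8² + 1/(2*((-2)² - 5*(-2) - 5*(-2) - 2*(-2))))² = (2*64 + 1/(2*(4 + 10 + 10 + 4)))² = (128 + (½)/28)² = (128 + (½)*(1/28))² = (128 + 1/56)² = (7169/56)² = 51394561/3136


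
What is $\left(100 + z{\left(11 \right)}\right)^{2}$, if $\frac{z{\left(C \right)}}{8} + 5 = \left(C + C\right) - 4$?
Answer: $41616$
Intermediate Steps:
$z{\left(C \right)} = -72 + 16 C$ ($z{\left(C \right)} = -40 + 8 \left(\left(C + C\right) - 4\right) = -40 + 8 \left(2 C - 4\right) = -40 + 8 \left(-4 + 2 C\right) = -40 + \left(-32 + 16 C\right) = -72 + 16 C$)
$\left(100 + z{\left(11 \right)}\right)^{2} = \left(100 + \left(-72 + 16 \cdot 11\right)\right)^{2} = \left(100 + \left(-72 + 176\right)\right)^{2} = \left(100 + 104\right)^{2} = 204^{2} = 41616$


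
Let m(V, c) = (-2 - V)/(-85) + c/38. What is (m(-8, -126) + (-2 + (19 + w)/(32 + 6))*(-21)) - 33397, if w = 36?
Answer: -107845763/3230 ≈ -33389.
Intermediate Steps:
m(V, c) = 2/85 + c/38 + V/85 (m(V, c) = (-2 - V)*(-1/85) + c*(1/38) = (2/85 + V/85) + c/38 = 2/85 + c/38 + V/85)
(m(-8, -126) + (-2 + (19 + w)/(32 + 6))*(-21)) - 33397 = ((2/85 + (1/38)*(-126) + (1/85)*(-8)) + (-2 + (19 + 36)/(32 + 6))*(-21)) - 33397 = ((2/85 - 63/19 - 8/85) + (-2 + 55/38)*(-21)) - 33397 = (-5469/1615 + (-2 + 55*(1/38))*(-21)) - 33397 = (-5469/1615 + (-2 + 55/38)*(-21)) - 33397 = (-5469/1615 - 21/38*(-21)) - 33397 = (-5469/1615 + 441/38) - 33397 = 26547/3230 - 33397 = -107845763/3230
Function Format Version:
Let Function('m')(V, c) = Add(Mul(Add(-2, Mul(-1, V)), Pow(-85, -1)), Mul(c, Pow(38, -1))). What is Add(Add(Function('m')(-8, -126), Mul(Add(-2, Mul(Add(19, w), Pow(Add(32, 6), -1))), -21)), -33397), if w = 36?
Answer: Rational(-107845763, 3230) ≈ -33389.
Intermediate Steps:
Function('m')(V, c) = Add(Rational(2, 85), Mul(Rational(1, 38), c), Mul(Rational(1, 85), V)) (Function('m')(V, c) = Add(Mul(Add(-2, Mul(-1, V)), Rational(-1, 85)), Mul(c, Rational(1, 38))) = Add(Add(Rational(2, 85), Mul(Rational(1, 85), V)), Mul(Rational(1, 38), c)) = Add(Rational(2, 85), Mul(Rational(1, 38), c), Mul(Rational(1, 85), V)))
Add(Add(Function('m')(-8, -126), Mul(Add(-2, Mul(Add(19, w), Pow(Add(32, 6), -1))), -21)), -33397) = Add(Add(Add(Rational(2, 85), Mul(Rational(1, 38), -126), Mul(Rational(1, 85), -8)), Mul(Add(-2, Mul(Add(19, 36), Pow(Add(32, 6), -1))), -21)), -33397) = Add(Add(Add(Rational(2, 85), Rational(-63, 19), Rational(-8, 85)), Mul(Add(-2, Mul(55, Pow(38, -1))), -21)), -33397) = Add(Add(Rational(-5469, 1615), Mul(Add(-2, Mul(55, Rational(1, 38))), -21)), -33397) = Add(Add(Rational(-5469, 1615), Mul(Add(-2, Rational(55, 38)), -21)), -33397) = Add(Add(Rational(-5469, 1615), Mul(Rational(-21, 38), -21)), -33397) = Add(Add(Rational(-5469, 1615), Rational(441, 38)), -33397) = Add(Rational(26547, 3230), -33397) = Rational(-107845763, 3230)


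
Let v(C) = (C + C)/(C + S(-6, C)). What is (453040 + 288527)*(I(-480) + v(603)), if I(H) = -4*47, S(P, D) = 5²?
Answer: -43329018243/314 ≈ -1.3799e+8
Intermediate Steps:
S(P, D) = 25
I(H) = -188
v(C) = 2*C/(25 + C) (v(C) = (C + C)/(C + 25) = (2*C)/(25 + C) = 2*C/(25 + C))
(453040 + 288527)*(I(-480) + v(603)) = (453040 + 288527)*(-188 + 2*603/(25 + 603)) = 741567*(-188 + 2*603/628) = 741567*(-188 + 2*603*(1/628)) = 741567*(-188 + 603/314) = 741567*(-58429/314) = -43329018243/314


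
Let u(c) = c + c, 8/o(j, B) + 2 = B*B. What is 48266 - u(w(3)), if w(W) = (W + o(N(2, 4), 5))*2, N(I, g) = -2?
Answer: 1109810/23 ≈ 48253.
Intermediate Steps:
o(j, B) = 8/(-2 + B²) (o(j, B) = 8/(-2 + B*B) = 8/(-2 + B²))
w(W) = 16/23 + 2*W (w(W) = (W + 8/(-2 + 5²))*2 = (W + 8/(-2 + 25))*2 = (W + 8/23)*2 = (8/23 + W)*2 = 16/23 + 2*W)
u(c) = 2*c
48266 - u(w(3)) = 48266 - 2*(16/23 + 2*3) = 48266 - 2*(16/23 + 6) = 48266 - 2*154/23 = 48266 - 1*308/23 = 48266 - 308/23 = 1109810/23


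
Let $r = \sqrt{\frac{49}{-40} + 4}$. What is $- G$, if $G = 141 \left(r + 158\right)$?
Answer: $-22278 - \frac{141 \sqrt{1110}}{20} \approx -22513.0$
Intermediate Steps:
$r = \frac{\sqrt{1110}}{20}$ ($r = \sqrt{49 \left(- \frac{1}{40}\right) + 4} = \sqrt{- \frac{49}{40} + 4} = \sqrt{\frac{111}{40}} = \frac{\sqrt{1110}}{20} \approx 1.6658$)
$G = 22278 + \frac{141 \sqrt{1110}}{20}$ ($G = 141 \left(\frac{\sqrt{1110}}{20} + 158\right) = 141 \left(158 + \frac{\sqrt{1110}}{20}\right) = 22278 + \frac{141 \sqrt{1110}}{20} \approx 22513.0$)
$- G = - (22278 + \frac{141 \sqrt{1110}}{20}) = -22278 - \frac{141 \sqrt{1110}}{20}$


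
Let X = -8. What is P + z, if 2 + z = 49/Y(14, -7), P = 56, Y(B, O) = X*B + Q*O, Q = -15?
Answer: 47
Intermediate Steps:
Y(B, O) = -15*O - 8*B (Y(B, O) = -8*B - 15*O = -15*O - 8*B)
z = -9 (z = -2 + 49/(-15*(-7) - 8*14) = -2 + 49/(105 - 112) = -2 + 49/(-7) = -2 + 49*(-⅐) = -2 - 7 = -9)
P + z = 56 - 9 = 47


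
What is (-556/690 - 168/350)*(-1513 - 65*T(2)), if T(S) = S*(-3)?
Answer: 2490814/1725 ≈ 1443.9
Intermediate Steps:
T(S) = -3*S
(-556/690 - 168/350)*(-1513 - 65*T(2)) = (-556/690 - 168/350)*(-1513 - (-195)*2) = (-556*1/690 - 168*1/350)*(-1513 - 65*(-6)) = (-278/345 - 12/25)*(-1513 + 390) = -2218/1725*(-1123) = 2490814/1725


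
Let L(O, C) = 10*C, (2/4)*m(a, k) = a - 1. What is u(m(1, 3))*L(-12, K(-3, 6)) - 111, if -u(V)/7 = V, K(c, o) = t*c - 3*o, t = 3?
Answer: -111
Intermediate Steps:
m(a, k) = -2 + 2*a (m(a, k) = 2*(a - 1) = 2*(-1 + a) = -2 + 2*a)
K(c, o) = -3*o + 3*c (K(c, o) = 3*c - 3*o = -3*o + 3*c)
u(V) = -7*V
u(m(1, 3))*L(-12, K(-3, 6)) - 111 = (-7*(-2 + 2*1))*(10*(-3*6 + 3*(-3))) - 111 = (-7*(-2 + 2))*(10*(-18 - 9)) - 111 = (-7*0)*(10*(-27)) - 111 = 0*(-270) - 111 = 0 - 111 = -111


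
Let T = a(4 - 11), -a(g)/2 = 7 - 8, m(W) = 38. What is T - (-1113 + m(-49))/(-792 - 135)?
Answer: 779/927 ≈ 0.84035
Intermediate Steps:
a(g) = 2 (a(g) = -2*(7 - 8) = -2*(-1) = 2)
T = 2
T - (-1113 + m(-49))/(-792 - 135) = 2 - (-1113 + 38)/(-792 - 135) = 2 - (-1075)/(-927) = 2 - (-1075)*(-1)/927 = 2 - 1*1075/927 = 2 - 1075/927 = 779/927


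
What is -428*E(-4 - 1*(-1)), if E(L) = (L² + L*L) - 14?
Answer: -1712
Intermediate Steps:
E(L) = -14 + 2*L² (E(L) = (L² + L²) - 14 = 2*L² - 14 = -14 + 2*L²)
-428*E(-4 - 1*(-1)) = -428*(-14 + 2*(-4 - 1*(-1))²) = -428*(-14 + 2*(-4 + 1)²) = -428*(-14 + 2*(-3)²) = -428*(-14 + 2*9) = -428*(-14 + 18) = -428*4 = -1712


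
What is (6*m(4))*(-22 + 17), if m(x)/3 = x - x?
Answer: 0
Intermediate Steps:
m(x) = 0 (m(x) = 3*(x - x) = 3*0 = 0)
(6*m(4))*(-22 + 17) = (6*0)*(-22 + 17) = 0*(-5) = 0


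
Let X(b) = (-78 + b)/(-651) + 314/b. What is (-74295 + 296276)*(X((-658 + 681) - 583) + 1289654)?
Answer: 7454699370117499/26040 ≈ 2.8628e+11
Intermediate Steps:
X(b) = 26/217 + 314/b - b/651 (X(b) = (-78 + b)*(-1/651) + 314/b = (26/217 - b/651) + 314/b = 26/217 + 314/b - b/651)
(-74295 + 296276)*(X((-658 + 681) - 583) + 1289654) = (-74295 + 296276)*((204414 - ((-658 + 681) - 583)*(-78 + ((-658 + 681) - 583)))/(651*((-658 + 681) - 583)) + 1289654) = 221981*((204414 - (23 - 583)*(-78 + (23 - 583)))/(651*(23 - 583)) + 1289654) = 221981*((1/651)*(204414 - 1*(-560)*(-78 - 560))/(-560) + 1289654) = 221981*((1/651)*(-1/560)*(204414 - 1*(-560)*(-638)) + 1289654) = 221981*((1/651)*(-1/560)*(204414 - 357280) + 1289654) = 221981*((1/651)*(-1/560)*(-152866) + 1289654) = 221981*(10919/26040 + 1289654) = 221981*(33582601079/26040) = 7454699370117499/26040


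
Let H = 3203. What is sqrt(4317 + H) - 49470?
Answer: -49470 + 4*sqrt(470) ≈ -49383.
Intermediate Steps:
sqrt(4317 + H) - 49470 = sqrt(4317 + 3203) - 49470 = sqrt(7520) - 49470 = 4*sqrt(470) - 49470 = -49470 + 4*sqrt(470)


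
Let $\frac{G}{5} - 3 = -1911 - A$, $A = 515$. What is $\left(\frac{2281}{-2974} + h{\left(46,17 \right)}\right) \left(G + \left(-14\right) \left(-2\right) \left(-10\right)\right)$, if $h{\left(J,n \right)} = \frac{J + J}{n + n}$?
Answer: $- \frac{1215044665}{50558} \approx -24033.0$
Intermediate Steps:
$h{\left(J,n \right)} = \frac{J}{n}$ ($h{\left(J,n \right)} = \frac{2 J}{2 n} = 2 J \frac{1}{2 n} = \frac{J}{n}$)
$G = -12115$ ($G = 15 + 5 \left(-1911 - 515\right) = 15 + 5 \left(-2426\right) = 15 - 12130 = -12115$)
$\left(\frac{2281}{-2974} + h{\left(46,17 \right)}\right) \left(G + \left(-14\right) \left(-2\right) \left(-10\right)\right) = \left(\frac{2281}{-2974} + \frac{46}{17}\right) \left(-12115 + \left(-14\right) \left(-2\right) \left(-10\right)\right) = \left(2281 \left(- \frac{1}{2974}\right) + 46 \cdot \frac{1}{17}\right) \left(-12115 + 28 \left(-10\right)\right) = \left(- \frac{2281}{2974} + \frac{46}{17}\right) \left(-12115 - 280\right) = \frac{98027}{50558} \left(-12395\right) = - \frac{1215044665}{50558}$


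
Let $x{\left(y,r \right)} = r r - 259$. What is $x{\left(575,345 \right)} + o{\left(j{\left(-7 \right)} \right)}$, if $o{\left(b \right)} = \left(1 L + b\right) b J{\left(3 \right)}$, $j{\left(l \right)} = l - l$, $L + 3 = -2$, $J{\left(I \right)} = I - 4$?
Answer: $118766$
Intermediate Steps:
$J{\left(I \right)} = -4 + I$
$L = -5$ ($L = -3 - 2 = -5$)
$x{\left(y,r \right)} = -259 + r^{2}$ ($x{\left(y,r \right)} = r^{2} - 259 = -259 + r^{2}$)
$j{\left(l \right)} = 0$
$o{\left(b \right)} = - b \left(-5 + b\right)$ ($o{\left(b \right)} = \left(1 \left(-5\right) + b\right) b \left(-4 + 3\right) = \left(-5 + b\right) b \left(-1\right) = b \left(-5 + b\right) \left(-1\right) = - b \left(-5 + b\right)$)
$x{\left(575,345 \right)} + o{\left(j{\left(-7 \right)} \right)} = \left(-259 + 345^{2}\right) + 0 \left(5 - 0\right) = \left(-259 + 119025\right) + 0 \left(5 + 0\right) = 118766 + 0 \cdot 5 = 118766 + 0 = 118766$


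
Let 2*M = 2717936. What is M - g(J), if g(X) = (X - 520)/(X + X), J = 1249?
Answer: 3394701335/2498 ≈ 1.3590e+6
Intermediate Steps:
M = 1358968 (M = (½)*2717936 = 1358968)
g(X) = (-520 + X)/(2*X) (g(X) = (-520 + X)/((2*X)) = (-520 + X)*(1/(2*X)) = (-520 + X)/(2*X))
M - g(J) = 1358968 - (-520 + 1249)/(2*1249) = 1358968 - 729/(2*1249) = 1358968 - 1*729/2498 = 1358968 - 729/2498 = 3394701335/2498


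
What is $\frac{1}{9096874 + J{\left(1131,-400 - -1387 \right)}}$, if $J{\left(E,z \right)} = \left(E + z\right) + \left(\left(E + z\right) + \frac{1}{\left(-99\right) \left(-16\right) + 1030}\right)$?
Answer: $\frac{2614}{23790301541} \approx 1.0988 \cdot 10^{-7}$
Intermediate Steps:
$J{\left(E,z \right)} = \frac{1}{2614} + 2 E + 2 z$ ($J{\left(E,z \right)} = \left(E + z\right) + \left(\left(E + z\right) + \frac{1}{1584 + 1030}\right) = \left(E + z\right) + \left(\left(E + z\right) + \frac{1}{2614}\right) = \left(E + z\right) + \left(\frac{1}{2614} + E + z\right) = \frac{1}{2614} + 2 E + 2 z$)
$\frac{1}{9096874 + J{\left(1131,-400 - -1387 \right)}} = \frac{1}{9096874 + \left(\frac{1}{2614} + 2 \cdot 1131 + 2 \left(-400 - -1387\right)\right)} = \frac{1}{9096874 + \left(\frac{1}{2614} + 2262 + 2 \left(-400 + 1387\right)\right)} = \frac{1}{9096874 + \left(\frac{1}{2614} + 2262 + 2 \cdot 987\right)} = \frac{1}{9096874 + \left(\frac{1}{2614} + 2262 + 1974\right)} = \frac{1}{9096874 + \frac{11072905}{2614}} = \frac{1}{\frac{23790301541}{2614}} = \frac{2614}{23790301541}$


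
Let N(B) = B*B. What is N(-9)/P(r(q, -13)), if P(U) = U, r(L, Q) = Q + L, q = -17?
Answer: -27/10 ≈ -2.7000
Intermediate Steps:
r(L, Q) = L + Q
N(B) = B²
N(-9)/P(r(q, -13)) = (-9)²/(-17 - 13) = 81/(-30) = 81*(-1/30) = -27/10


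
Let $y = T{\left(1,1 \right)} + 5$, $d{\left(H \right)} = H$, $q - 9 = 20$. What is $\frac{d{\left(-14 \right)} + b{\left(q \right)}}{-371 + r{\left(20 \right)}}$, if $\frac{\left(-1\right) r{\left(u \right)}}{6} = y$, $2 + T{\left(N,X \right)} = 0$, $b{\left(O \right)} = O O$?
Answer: $- \frac{827}{389} \approx -2.126$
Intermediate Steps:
$q = 29$ ($q = 9 + 20 = 29$)
$b{\left(O \right)} = O^{2}$
$T{\left(N,X \right)} = -2$ ($T{\left(N,X \right)} = -2 + 0 = -2$)
$y = 3$ ($y = -2 + 5 = 3$)
$r{\left(u \right)} = -18$ ($r{\left(u \right)} = \left(-6\right) 3 = -18$)
$\frac{d{\left(-14 \right)} + b{\left(q \right)}}{-371 + r{\left(20 \right)}} = \frac{-14 + 29^{2}}{-371 - 18} = \frac{-14 + 841}{-389} = 827 \left(- \frac{1}{389}\right) = - \frac{827}{389}$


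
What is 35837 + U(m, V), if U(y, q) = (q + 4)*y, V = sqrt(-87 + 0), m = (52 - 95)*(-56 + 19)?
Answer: 42201 + 1591*I*sqrt(87) ≈ 42201.0 + 14840.0*I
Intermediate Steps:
m = 1591 (m = -43*(-37) = 1591)
V = I*sqrt(87) (V = sqrt(-87) = I*sqrt(87) ≈ 9.3274*I)
U(y, q) = y*(4 + q) (U(y, q) = (4 + q)*y = y*(4 + q))
35837 + U(m, V) = 35837 + 1591*(4 + I*sqrt(87)) = 35837 + (6364 + 1591*I*sqrt(87)) = 42201 + 1591*I*sqrt(87)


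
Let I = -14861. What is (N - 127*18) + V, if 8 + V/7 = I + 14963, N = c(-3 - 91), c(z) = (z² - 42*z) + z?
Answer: 11062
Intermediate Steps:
c(z) = z² - 41*z
N = 12690 (N = (-3 - 91)*(-41 + (-3 - 91)) = -94*(-41 - 94) = -94*(-135) = 12690)
V = 658 (V = -56 + 7*(-14861 + 14963) = -56 + 7*102 = -56 + 714 = 658)
(N - 127*18) + V = (12690 - 127*18) + 658 = (12690 - 2286) + 658 = 10404 + 658 = 11062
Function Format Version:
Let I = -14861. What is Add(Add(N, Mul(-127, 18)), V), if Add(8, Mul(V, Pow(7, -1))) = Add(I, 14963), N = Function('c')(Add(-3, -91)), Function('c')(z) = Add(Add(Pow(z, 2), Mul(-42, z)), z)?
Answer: 11062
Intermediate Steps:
Function('c')(z) = Add(Pow(z, 2), Mul(-41, z))
N = 12690 (N = Mul(Add(-3, -91), Add(-41, Add(-3, -91))) = Mul(-94, Add(-41, -94)) = Mul(-94, -135) = 12690)
V = 658 (V = Add(-56, Mul(7, Add(-14861, 14963))) = Add(-56, Mul(7, 102)) = Add(-56, 714) = 658)
Add(Add(N, Mul(-127, 18)), V) = Add(Add(12690, Mul(-127, 18)), 658) = Add(Add(12690, -2286), 658) = Add(10404, 658) = 11062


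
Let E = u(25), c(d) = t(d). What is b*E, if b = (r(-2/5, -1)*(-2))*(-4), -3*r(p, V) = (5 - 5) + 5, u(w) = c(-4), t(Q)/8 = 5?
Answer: -1600/3 ≈ -533.33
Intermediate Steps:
t(Q) = 40 (t(Q) = 8*5 = 40)
c(d) = 40
u(w) = 40
E = 40
r(p, V) = -5/3 (r(p, V) = -((5 - 5) + 5)/3 = -(0 + 5)/3 = -⅓*5 = -5/3)
b = -40/3 (b = -5/3*(-2)*(-4) = (10/3)*(-4) = -40/3 ≈ -13.333)
b*E = -40/3*40 = -1600/3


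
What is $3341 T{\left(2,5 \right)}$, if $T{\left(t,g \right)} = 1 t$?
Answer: $6682$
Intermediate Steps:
$T{\left(t,g \right)} = t$
$3341 T{\left(2,5 \right)} = 3341 \cdot 2 = 6682$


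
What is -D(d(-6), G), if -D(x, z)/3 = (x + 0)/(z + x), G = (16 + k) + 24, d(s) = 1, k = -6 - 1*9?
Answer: 3/26 ≈ 0.11538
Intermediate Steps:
k = -15 (k = -6 - 9 = -15)
G = 25 (G = (16 - 15) + 24 = 1 + 24 = 25)
D(x, z) = -3*x/(x + z) (D(x, z) = -3*(x + 0)/(z + x) = -3*x/(x + z))
-D(d(-6), G) = -(-3)/(1 + 25) = -(-3)/26 = -1*(-3/26) = 3/26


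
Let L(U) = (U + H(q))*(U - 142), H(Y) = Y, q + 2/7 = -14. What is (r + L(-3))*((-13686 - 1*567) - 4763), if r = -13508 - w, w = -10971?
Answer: 4069424/7 ≈ 5.8135e+5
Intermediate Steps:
q = -100/7 (q = -2/7 - 14 = -100/7 ≈ -14.286)
L(U) = (-142 + U)*(-100/7 + U) (L(U) = (U - 100/7)*(U - 142) = (-100/7 + U)*(-142 + U) = (-142 + U)*(-100/7 + U))
r = -2537 (r = -13508 - 1*(-10971) = -13508 + 10971 = -2537)
(r + L(-3))*((-13686 - 1*567) - 4763) = (-2537 + (14200/7 + (-3)**2 - 1094/7*(-3)))*((-13686 - 1*567) - 4763) = (-2537 + (14200/7 + 9 + 3282/7))*((-13686 - 567) - 4763) = (-2537 + 17545/7)*(-14253 - 4763) = -214/7*(-19016) = 4069424/7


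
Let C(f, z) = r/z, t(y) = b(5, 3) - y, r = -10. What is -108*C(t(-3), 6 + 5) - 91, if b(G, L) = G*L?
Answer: 79/11 ≈ 7.1818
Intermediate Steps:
t(y) = 15 - y (t(y) = 5*3 - y = 15 - y)
C(f, z) = -10/z
-108*C(t(-3), 6 + 5) - 91 = -(-1080)/(6 + 5) - 91 = -(-1080)/11 - 91 = -108*(-10/11) - 91 = 1080/11 - 91 = 79/11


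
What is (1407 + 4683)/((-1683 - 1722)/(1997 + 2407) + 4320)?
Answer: 1788024/1268125 ≈ 1.4100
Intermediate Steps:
(1407 + 4683)/((-1683 - 1722)/(1997 + 2407) + 4320) = 6090/(-3405/4404 + 4320) = 6090/(-3405*1/4404 + 4320) = 6090/(-1135/1468 + 4320) = 6090/(6340625/1468) = 6090*(1468/6340625) = 1788024/1268125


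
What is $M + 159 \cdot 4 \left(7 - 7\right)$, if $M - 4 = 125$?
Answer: $129$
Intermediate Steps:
$M = 129$ ($M = 4 + 125 = 129$)
$M + 159 \cdot 4 \left(7 - 7\right) = 129 + 159 \cdot 4 \left(7 - 7\right) = 129 + 159 \cdot 4 \cdot 0 = 129 + 159 \cdot 0 = 129 + 0 = 129$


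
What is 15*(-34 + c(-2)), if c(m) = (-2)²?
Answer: -450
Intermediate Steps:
c(m) = 4
15*(-34 + c(-2)) = 15*(-34 + 4) = 15*(-30) = -450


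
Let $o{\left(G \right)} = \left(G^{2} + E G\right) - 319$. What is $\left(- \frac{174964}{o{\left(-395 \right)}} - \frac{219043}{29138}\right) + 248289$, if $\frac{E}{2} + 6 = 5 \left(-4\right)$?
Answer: $\frac{637516759159681}{2567727974} \approx 2.4828 \cdot 10^{5}$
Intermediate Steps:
$E = -52$ ($E = -12 + 2 \cdot 5 \left(-4\right) = -12 + 2 \left(-20\right) = -12 - 40 = -52$)
$o{\left(G \right)} = -319 + G^{2} - 52 G$ ($o{\left(G \right)} = \left(G^{2} - 52 G\right) - 319 = -319 + G^{2} - 52 G$)
$\left(- \frac{174964}{o{\left(-395 \right)}} - \frac{219043}{29138}\right) + 248289 = \left(- \frac{174964}{-319 + \left(-395\right)^{2} - -20540} - \frac{219043}{29138}\right) + 248289 = \left(- \frac{174964}{-319 + 156025 + 20540} - \frac{219043}{29138}\right) + 248289 = \left(- \frac{174964}{176246} - \frac{219043}{29138}\right) + 248289 = \left(\left(-174964\right) \frac{1}{176246} - \frac{219043}{29138}\right) + 248289 = \left(- \frac{87482}{88123} - \frac{219043}{29138}\right) + 248289 = - \frac{21851776805}{2567727974} + 248289 = \frac{637516759159681}{2567727974}$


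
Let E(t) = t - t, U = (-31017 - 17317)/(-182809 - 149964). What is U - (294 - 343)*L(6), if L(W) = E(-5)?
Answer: 48334/332773 ≈ 0.14525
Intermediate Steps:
U = 48334/332773 (U = -48334/(-332773) = -48334*(-1/332773) = 48334/332773 ≈ 0.14525)
E(t) = 0
L(W) = 0
U - (294 - 343)*L(6) = 48334/332773 - (294 - 343)*0 = 48334/332773 - (-49)*0 = 48334/332773 - 1*0 = 48334/332773 + 0 = 48334/332773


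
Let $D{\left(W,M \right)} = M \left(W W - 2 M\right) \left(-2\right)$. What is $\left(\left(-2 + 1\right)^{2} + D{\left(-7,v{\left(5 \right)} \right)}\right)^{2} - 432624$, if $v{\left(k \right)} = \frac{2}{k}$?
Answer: $- \frac{269508279}{625} \approx -4.3121 \cdot 10^{5}$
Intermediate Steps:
$D{\left(W,M \right)} = - 2 M \left(W^{2} - 2 M\right)$ ($D{\left(W,M \right)} = M \left(W^{2} - 2 M\right) \left(-2\right) = - 2 M \left(W^{2} - 2 M\right)$)
$\left(\left(-2 + 1\right)^{2} + D{\left(-7,v{\left(5 \right)} \right)}\right)^{2} - 432624 = \left(\left(-2 + 1\right)^{2} + 2 \cdot \frac{2}{5} \left(- \left(-7\right)^{2} + 2 \cdot \frac{2}{5}\right)\right)^{2} - 432624 = \left(\left(-1\right)^{2} + 2 \cdot 2 \cdot \frac{1}{5} \left(\left(-1\right) 49 + 2 \cdot 2 \cdot \frac{1}{5}\right)\right)^{2} - 432624 = \left(1 + 2 \cdot \frac{2}{5} \left(-49 + 2 \cdot \frac{2}{5}\right)\right)^{2} - 432624 = \left(1 + 2 \cdot \frac{2}{5} \left(-49 + \frac{4}{5}\right)\right)^{2} - 432624 = \left(1 + 2 \cdot \frac{2}{5} \left(- \frac{241}{5}\right)\right)^{2} - 432624 = \left(1 - \frac{964}{25}\right)^{2} - 432624 = \left(- \frac{939}{25}\right)^{2} - 432624 = \frac{881721}{625} - 432624 = - \frac{269508279}{625}$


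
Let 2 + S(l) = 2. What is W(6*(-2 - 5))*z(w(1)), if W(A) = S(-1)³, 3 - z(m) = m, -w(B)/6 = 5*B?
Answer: 0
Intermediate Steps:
w(B) = -30*B
z(m) = 3 - m
S(l) = 0 (S(l) = -2 + 2 = 0)
W(A) = 0 (W(A) = 0³ = 0)
W(6*(-2 - 5))*z(w(1)) = 0*(3 - (-30)) = 0*(3 - 1*(-30)) = 0*(3 + 30) = 0*33 = 0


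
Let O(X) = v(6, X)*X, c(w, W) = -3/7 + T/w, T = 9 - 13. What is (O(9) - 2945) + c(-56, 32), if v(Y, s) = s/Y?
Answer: -20523/7 ≈ -2931.9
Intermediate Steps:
T = -4
c(w, W) = -3/7 - 4/w
O(X) = X**2/6 (O(X) = (X/6)*X = X**2/6)
(O(9) - 2945) + c(-56, 32) = ((1/6)*9**2 - 2945) + (-3/7 - 4/(-56)) = ((1/6)*81 - 2945) + (-3/7 - 4*(-1/56)) = (27/2 - 2945) + (-3/7 + 1/14) = -5863/2 - 5/14 = -20523/7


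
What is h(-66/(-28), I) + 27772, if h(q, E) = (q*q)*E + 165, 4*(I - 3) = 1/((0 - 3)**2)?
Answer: 21915797/784 ≈ 27954.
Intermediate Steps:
I = 109/36 (I = 3 + 1/(4*((0 - 3)**2)) = 3 + 1/(4*((-3)**2)) = 3 + (1/4)/9 = 3 + (1/4)*(1/9) = 3 + 1/36 = 109/36 ≈ 3.0278)
h(q, E) = 165 + E*q**2 (h(q, E) = q**2*E + 165 = E*q**2 + 165 = 165 + E*q**2)
h(-66/(-28), I) + 27772 = (165 + 109*(-66/(-28))**2/36) + 27772 = (165 + 109*(-66*(-1/28))**2/36) + 27772 = (165 + 109*(33/14)**2/36) + 27772 = (165 + (109/36)*(1089/196)) + 27772 = (165 + 13189/784) + 27772 = 142549/784 + 27772 = 21915797/784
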